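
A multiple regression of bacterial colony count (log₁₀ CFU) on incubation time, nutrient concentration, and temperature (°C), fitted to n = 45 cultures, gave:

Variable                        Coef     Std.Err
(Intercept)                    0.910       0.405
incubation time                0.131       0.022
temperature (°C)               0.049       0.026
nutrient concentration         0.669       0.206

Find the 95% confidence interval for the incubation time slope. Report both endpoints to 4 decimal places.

(0.0866, 0.1754)

Read off: b = 0.131, SE = 0.022 for incubation time.
df = n − k − 1 = 45 − 3 − 1 = 41.
t* = t_{0.025, 41} = 2.019541.
Margin = t* × SE = 2.019541 × 0.022 = 0.044430.
CI: 0.131 ± 0.044430 → (0.0866, 0.1754).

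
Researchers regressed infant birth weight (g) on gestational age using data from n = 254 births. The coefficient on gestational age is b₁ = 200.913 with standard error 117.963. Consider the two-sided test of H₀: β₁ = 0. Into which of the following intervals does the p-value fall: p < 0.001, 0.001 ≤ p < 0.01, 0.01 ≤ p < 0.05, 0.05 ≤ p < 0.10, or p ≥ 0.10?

t = 200.913 / 117.963 = 1.703.
df = n − 2 = 254 − 2 = 252.
Two-sided p = 2·P(T_{252} > |t|) ≈ 0.0898.
So 0.05 ≤ p < 0.10.

0.05 ≤ p < 0.10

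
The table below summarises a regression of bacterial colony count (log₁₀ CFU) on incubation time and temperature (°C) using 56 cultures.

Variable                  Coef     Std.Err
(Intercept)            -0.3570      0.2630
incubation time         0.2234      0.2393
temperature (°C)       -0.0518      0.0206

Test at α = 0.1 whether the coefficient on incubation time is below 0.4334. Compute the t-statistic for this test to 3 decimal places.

t = -0.878

Read off: b = 0.2234, SE = 0.2393 for incubation time.
H₀: β₁ = 0.4334 vs H₁: β₁ < 0.4334.
t = (0.2234 − 0.4334) / 0.2393 = -0.878.
df = n − k − 1 = 56 − 2 − 1 = 53.
One-sided p ≈ 0.1921, which is ≥ 0.1, so fail to reject H₀.
The data do not give significant evidence that the true slope on incubation time is below 0.4334 log₁₀ CFU per unit, holding the other predictors fixed.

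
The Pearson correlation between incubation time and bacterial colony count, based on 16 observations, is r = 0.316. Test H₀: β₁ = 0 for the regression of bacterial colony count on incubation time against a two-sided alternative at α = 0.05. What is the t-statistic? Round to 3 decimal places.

t = r·√(n − 2)/√(1 − r²) = 0.316·√14/√0.900144 = 1.246.
df = n − 2 = 14.
Two-sided p ≈ 0.2331, which is ≥ 0.05, so fail to reject H₀.
The data do not give significant evidence of a linear association between incubation time and bacterial colony count.

t = 1.246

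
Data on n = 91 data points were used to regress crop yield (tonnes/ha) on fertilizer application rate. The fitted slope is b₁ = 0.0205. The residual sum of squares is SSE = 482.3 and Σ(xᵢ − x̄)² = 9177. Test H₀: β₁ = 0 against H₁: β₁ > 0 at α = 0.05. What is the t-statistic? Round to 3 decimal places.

MSE = SSE/(n − 2) = 482.3/89 = 5.4191.
SE(b₁) = √(MSE/Sₓₓ) = √(5.4191/9177) = 0.0243004.
t = 0.0205 / 0.0243004 = 0.844.
df = n − 2 = 89.
One-sided p ≈ 0.2006, which is ≥ 0.05, so fail to reject H₀.
The data do not give significant evidence that the true slope on fertilizer application rate is positive.

t = 0.844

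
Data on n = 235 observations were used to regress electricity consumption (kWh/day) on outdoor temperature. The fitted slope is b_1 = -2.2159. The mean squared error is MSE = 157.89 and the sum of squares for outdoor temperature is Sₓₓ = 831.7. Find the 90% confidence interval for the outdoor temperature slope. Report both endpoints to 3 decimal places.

(-2.935, -1.496)

SE(b_1) = √(MSE/Sₓₓ) = √(157.89/831.7) = 0.435706.
df = n − 2 = 233.
t* = t_{0.05, 233} = 1.65142.
Margin = t* × SE = 1.65142 × 0.435706 = 0.71953.
CI: -2.2159 ± 0.71953 → (-2.935, -1.496).
With 90% confidence, each one-unit increase in outdoor temperature is associated with a change of between -2.935 and -1.496 kWh/day in electricity consumption.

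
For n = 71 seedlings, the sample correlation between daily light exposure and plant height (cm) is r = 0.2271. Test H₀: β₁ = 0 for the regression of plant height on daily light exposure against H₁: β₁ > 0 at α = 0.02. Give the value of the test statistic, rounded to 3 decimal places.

t = 1.937

t = r·√(n − 2)/√(1 − r²) = 0.2271·√69/√0.948426 = 1.937.
df = n − 2 = 69.
One-sided p ≈ 0.0284, which is ≥ 0.02, so fail to reject H₀.
The data do not give significant evidence of a linear association between daily light exposure and plant height.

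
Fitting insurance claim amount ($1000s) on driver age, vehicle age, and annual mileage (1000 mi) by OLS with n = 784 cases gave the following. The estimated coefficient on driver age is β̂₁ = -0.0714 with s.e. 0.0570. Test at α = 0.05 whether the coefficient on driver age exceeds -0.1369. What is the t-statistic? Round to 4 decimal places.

H₀: β₁ = -0.1369 vs H₁: β₁ > -0.1369.
t = (β̂₁ − β₁⁰)/SE = (-0.0714 − (-0.1369)) / 0.0570 = 1.1491.
df = n − k − 1 = 784 − 3 − 1 = 780.
One-sided p ≈ 0.1254, which is ≥ 0.05, so fail to reject H₀.
The data do not give significant evidence that the true slope on driver age exceeds -0.1369 $1000s per unit, holding the other predictors fixed.

t = 1.1491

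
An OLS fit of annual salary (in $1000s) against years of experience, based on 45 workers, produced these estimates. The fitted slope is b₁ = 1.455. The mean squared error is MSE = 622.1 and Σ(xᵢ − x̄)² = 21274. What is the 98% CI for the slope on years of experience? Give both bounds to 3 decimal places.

(1.042, 1.868)

SE(b₁) = √(MSE/Sₓₓ) = √(622.1/21274) = 0.171004.
df = n − 2 = 43.
t* = t_{0.01, 43} = 2.41625.
Margin = t* × SE = 2.41625 × 0.171004 = 0.41319.
CI: 1.455 ± 0.41319 → (1.042, 1.868).
With 98% confidence, each one-unit increase in years of experience is associated with a change of between 1.042 and 1.868 $1000s in annual salary.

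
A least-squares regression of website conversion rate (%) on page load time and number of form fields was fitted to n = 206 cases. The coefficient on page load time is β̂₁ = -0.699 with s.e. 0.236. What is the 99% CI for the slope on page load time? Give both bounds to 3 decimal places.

df = n − k − 1 = 206 − 2 − 1 = 203.
t* = t_{0.005, 203} = 2.600265.
Margin = t* × SE = 2.600265 × 0.236 = 0.61366.
CI: -0.699 ± 0.61366 → (-1.313, -0.085).
With 99% confidence, each one-unit increase in page load time is associated with a change of between -1.313 and -0.085 % in website conversion rate, holding the other predictors fixed.

(-1.313, -0.085)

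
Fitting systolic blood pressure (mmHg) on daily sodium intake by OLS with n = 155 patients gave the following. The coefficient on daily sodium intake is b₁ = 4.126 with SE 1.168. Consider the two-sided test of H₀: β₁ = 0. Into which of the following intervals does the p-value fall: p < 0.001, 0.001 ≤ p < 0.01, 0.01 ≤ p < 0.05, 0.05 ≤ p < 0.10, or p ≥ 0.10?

p < 0.001

t = 4.126 / 1.168 = 3.533.
df = n − 2 = 155 − 2 = 153.
Two-sided p = 2·P(T_{153} > |t|) ≈ 0.0005.
So p < 0.001.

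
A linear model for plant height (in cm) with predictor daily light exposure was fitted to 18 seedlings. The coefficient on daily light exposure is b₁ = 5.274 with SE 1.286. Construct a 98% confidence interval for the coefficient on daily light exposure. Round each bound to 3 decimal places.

(1.952, 8.596)

df = n − 2 = 18 − 2 = 16.
t* = t_{0.01, 16} = 2.583487.
Margin = t* × SE = 2.583487 × 1.286 = 3.32236.
CI: 5.274 ± 3.32236 → (1.952, 8.596).
With 98% confidence, each one-unit increase in daily light exposure is associated with a change of between 1.952 and 8.596 cm in plant height.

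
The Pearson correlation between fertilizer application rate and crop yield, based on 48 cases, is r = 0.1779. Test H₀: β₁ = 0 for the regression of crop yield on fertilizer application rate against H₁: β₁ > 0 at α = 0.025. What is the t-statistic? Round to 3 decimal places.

t = r·√(n − 2)/√(1 − r²) = 0.1779·√46/√0.968352 = 1.226.
df = n − 2 = 46.
One-sided p ≈ 0.1132, which is ≥ 0.025, so fail to reject H₀.
The data do not give significant evidence of a linear association between fertilizer application rate and crop yield.

t = 1.226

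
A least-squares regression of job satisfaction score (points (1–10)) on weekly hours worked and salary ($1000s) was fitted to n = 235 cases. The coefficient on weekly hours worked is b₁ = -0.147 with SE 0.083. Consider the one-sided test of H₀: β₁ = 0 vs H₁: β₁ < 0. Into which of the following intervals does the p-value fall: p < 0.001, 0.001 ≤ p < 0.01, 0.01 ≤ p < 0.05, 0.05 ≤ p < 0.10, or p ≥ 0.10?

t = -0.147 / 0.083 = -1.771.
df = n − k − 1 = 235 − 2 − 1 = 232.
One-sided p = P(T_{232} < t) ≈ 0.0389.
So 0.01 ≤ p < 0.05.

0.01 ≤ p < 0.05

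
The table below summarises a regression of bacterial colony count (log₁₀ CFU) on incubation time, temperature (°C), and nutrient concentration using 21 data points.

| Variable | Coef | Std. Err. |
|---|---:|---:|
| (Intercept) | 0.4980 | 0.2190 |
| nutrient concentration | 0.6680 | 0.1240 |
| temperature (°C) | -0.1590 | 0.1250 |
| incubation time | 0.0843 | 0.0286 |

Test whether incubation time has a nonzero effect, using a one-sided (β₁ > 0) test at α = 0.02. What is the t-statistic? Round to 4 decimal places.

t = 2.9476

Read off: b = 0.0843, SE = 0.0286 for incubation time.
H₀: β₁ = 0 vs H₁: β₁ > 0.
t = 0.0843 / 0.0286 = 2.9476.
df = n − k − 1 = 21 − 3 − 1 = 17.
One-sided p ≈ 0.0045, which is < 0.02, so reject H₀.
There is evidence that the true slope on incubation time is positive, holding the other predictors fixed.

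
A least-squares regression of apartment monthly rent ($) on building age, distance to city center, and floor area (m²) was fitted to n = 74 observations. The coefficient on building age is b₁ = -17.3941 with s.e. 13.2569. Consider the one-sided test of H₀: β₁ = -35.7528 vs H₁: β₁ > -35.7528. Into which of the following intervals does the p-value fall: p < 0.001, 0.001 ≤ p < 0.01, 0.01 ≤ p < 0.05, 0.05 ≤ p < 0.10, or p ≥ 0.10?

t = (-17.3941 − (-35.7528)) / 13.2569 = 1.385.
df = n − k − 1 = 74 − 3 − 1 = 70.
One-sided p = P(T_{70} > t) ≈ 0.0852.
So 0.05 ≤ p < 0.10.

0.05 ≤ p < 0.10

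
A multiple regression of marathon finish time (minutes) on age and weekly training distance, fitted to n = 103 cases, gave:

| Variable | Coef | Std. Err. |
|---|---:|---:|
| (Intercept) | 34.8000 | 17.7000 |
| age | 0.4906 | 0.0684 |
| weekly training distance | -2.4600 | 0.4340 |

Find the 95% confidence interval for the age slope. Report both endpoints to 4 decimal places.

(0.3549, 0.6263)

Read off: b = 0.4906, SE = 0.0684 for age.
df = n − k − 1 = 103 − 2 − 1 = 100.
t* = t_{0.025, 100} = 1.983972.
Margin = t* × SE = 1.983972 × 0.0684 = 0.135704.
CI: 0.4906 ± 0.135704 → (0.3549, 0.6263).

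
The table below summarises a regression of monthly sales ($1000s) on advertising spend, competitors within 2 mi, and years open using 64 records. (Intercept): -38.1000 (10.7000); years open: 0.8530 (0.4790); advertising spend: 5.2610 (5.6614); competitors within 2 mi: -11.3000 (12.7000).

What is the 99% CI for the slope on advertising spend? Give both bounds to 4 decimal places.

Read off: b = 5.2610, SE = 5.6614 for advertising spend.
df = n − k − 1 = 64 − 3 − 1 = 60.
t* = t_{0.005, 60} = 2.660283.
Margin = t* × SE = 2.660283 × 5.6614 = 15.060926.
CI: 5.2610 ± 15.060926 → (-9.7999, 20.3219).

(-9.7999, 20.3219)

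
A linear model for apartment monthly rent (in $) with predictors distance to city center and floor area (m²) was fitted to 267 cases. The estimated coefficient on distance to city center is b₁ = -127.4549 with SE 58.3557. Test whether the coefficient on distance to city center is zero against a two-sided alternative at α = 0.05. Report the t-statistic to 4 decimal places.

H₀: β₁ = 0 vs H₁: β₁ ≠ 0.
t = (b₁ − β₁⁰)/SE = -127.4549 / 58.3557 = -2.1841.
df = n − k − 1 = 267 − 2 − 1 = 264.
Two-sided p ≈ 0.0298, which is < 0.05, so reject H₀.
There is evidence that distance to city center is associated with apartment monthly rent, holding the other predictors fixed.

t = -2.1841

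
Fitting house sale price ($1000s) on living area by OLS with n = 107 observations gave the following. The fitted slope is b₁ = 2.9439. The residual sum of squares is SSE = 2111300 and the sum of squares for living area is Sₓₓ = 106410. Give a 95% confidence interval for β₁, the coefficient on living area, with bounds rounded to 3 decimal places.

MSE = SSE/(n − 2) = 2111300/105 = 20107.6.
SE(b₁) = √(MSE/Sₓₓ) = √(20107.6/106410) = 0.434699.
df = n − 2 = 105.
t* = t_{0.025, 105} = 1.982815.
Margin = t* × SE = 1.982815 × 0.434699 = 0.86193.
CI: 2.9439 ± 0.86193 → (2.082, 3.806).
With 95% confidence, each one-unit increase in living area is associated with a change of between 2.082 and 3.806 $1000s in house sale price.

(2.082, 3.806)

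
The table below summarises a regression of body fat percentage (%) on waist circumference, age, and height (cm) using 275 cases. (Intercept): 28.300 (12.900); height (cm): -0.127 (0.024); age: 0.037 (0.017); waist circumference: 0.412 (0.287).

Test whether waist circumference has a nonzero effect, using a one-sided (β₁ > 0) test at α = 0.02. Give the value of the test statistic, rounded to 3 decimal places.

t = 1.436

Read off: b = 0.412, SE = 0.287 for waist circumference.
H₀: β₁ = 0 vs H₁: β₁ > 0.
t = 0.412 / 0.287 = 1.436.
df = n − k − 1 = 275 − 3 − 1 = 271.
One-sided p ≈ 0.0761, which is ≥ 0.02, so fail to reject H₀.
The data do not give significant evidence that the true slope on waist circumference is positive, holding the other predictors fixed.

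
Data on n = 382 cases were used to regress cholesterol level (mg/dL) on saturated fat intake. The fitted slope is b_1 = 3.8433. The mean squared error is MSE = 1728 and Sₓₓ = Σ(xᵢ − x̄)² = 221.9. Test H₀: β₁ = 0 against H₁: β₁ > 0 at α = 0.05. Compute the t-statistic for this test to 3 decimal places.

SE(b_1) = √(MSE/Sₓₓ) = √(1728/221.9) = 2.79057.
t = 3.8433 / 2.79057 = 1.377.
df = n − 2 = 380.
One-sided p ≈ 0.0846, which is ≥ 0.05, so fail to reject H₀.
The data do not give significant evidence that the true slope on saturated fat intake is positive.

t = 1.377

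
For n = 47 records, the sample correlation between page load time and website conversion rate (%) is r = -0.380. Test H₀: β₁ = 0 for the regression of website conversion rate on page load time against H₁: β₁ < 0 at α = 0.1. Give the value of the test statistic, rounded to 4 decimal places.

t = -2.7558

t = r·√(n − 2)/√(1 − r²) = -0.380·√45/√0.8556 = -2.7558.
df = n − 2 = 45.
One-sided p ≈ 0.0042, which is < 0.1, so reject H₀.
There is evidence of a linear association between page load time and website conversion rate.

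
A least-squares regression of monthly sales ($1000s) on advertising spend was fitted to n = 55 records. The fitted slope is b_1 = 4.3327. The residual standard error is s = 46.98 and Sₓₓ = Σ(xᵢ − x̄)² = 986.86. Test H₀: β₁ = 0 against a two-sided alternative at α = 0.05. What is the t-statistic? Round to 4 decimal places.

SE(b_1) = s/√Sₓₓ = 46.98/√986.86 = 1.4955.
t = 4.3327 / 1.4955 = 2.8972.
df = n − 2 = 53.
Two-sided p ≈ 0.0055, which is < 0.05, so reject H₀.
There is evidence that advertising spend is associated with monthly sales.

t = 2.8972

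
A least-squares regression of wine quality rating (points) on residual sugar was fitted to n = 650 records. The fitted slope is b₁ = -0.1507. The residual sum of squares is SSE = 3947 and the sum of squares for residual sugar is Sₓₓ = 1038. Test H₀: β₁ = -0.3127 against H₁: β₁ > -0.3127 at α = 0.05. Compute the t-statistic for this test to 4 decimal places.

MSE = SSE/(n − 2) = 3947/648 = 6.09105.
SE(b₁) = √(MSE/Sₓₓ) = √(6.09105/1038) = 0.0766033.
t = (-0.1507 − (-0.3127)) / 0.0766033 = 2.1148.
df = n − 2 = 648.
One-sided p ≈ 0.0174, which is < 0.05, so reject H₀.
There is evidence that the true slope on residual sugar exceeds -0.3127 points per unit.

t = 2.1148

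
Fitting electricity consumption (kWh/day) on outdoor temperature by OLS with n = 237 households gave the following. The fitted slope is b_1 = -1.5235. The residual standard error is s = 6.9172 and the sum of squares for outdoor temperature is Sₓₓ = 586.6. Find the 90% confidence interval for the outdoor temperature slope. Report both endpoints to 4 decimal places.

(-1.9951, -1.0519)

SE(b_1) = s/√Sₓₓ = 6.9172/√586.6 = 0.285601.
df = n − 2 = 235.
t* = t_{0.05, 235} = 1.651364.
Margin = t* × SE = 1.651364 × 0.285601 = 0.471631.
CI: -1.5235 ± 0.471631 → (-1.9951, -1.0519).
With 90% confidence, each one-unit increase in outdoor temperature is associated with a change of between -1.9951 and -1.0519 kWh/day in electricity consumption.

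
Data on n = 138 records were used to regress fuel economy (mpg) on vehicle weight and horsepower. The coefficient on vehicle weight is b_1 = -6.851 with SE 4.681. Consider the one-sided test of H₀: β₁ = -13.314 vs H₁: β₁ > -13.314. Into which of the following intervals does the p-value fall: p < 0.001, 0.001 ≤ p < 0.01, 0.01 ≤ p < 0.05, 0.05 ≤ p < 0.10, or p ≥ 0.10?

0.05 ≤ p < 0.10

t = (-6.851 − (-13.314)) / 4.681 = 1.381.
df = n − k − 1 = 138 − 2 − 1 = 135.
One-sided p = P(T_{135} > t) ≈ 0.0848.
So 0.05 ≤ p < 0.10.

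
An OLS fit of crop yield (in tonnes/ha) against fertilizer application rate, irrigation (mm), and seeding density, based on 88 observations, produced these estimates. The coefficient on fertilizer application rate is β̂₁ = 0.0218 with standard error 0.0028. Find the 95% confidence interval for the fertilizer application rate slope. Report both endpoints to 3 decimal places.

(0.016, 0.027)

df = n − k − 1 = 88 − 3 − 1 = 84.
t* = t_{0.025, 84} = 1.98861.
Margin = t* × SE = 1.98861 × 0.0028 = 0.00557.
CI: 0.0218 ± 0.00557 → (0.016, 0.027).
With 95% confidence, each one-unit increase in fertilizer application rate is associated with a change of between 0.016 and 0.027 tonnes/ha in crop yield, holding the other predictors fixed.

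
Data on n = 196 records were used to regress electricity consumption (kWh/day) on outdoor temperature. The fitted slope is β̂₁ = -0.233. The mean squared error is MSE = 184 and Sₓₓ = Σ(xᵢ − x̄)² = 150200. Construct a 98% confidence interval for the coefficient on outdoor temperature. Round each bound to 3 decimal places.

(-0.315, -0.151)

SE(β̂₁) = √(MSE/Sₓₓ) = √(184/150200) = 0.0350005.
df = n − 2 = 194.
t* = t_{0.01, 194} = 2.345723.
Margin = t* × SE = 2.345723 × 0.0350005 = 0.08210.
CI: -0.233 ± 0.08210 → (-0.315, -0.151).
With 98% confidence, each one-unit increase in outdoor temperature is associated with a change of between -0.315 and -0.151 kWh/day in electricity consumption.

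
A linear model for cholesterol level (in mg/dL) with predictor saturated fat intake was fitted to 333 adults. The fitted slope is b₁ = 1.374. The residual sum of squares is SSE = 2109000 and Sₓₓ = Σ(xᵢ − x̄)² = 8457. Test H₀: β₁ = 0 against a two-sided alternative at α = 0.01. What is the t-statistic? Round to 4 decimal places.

t = 1.5830

MSE = SSE/(n − 2) = 2109000/331 = 6371.6.
SE(b₁) = √(MSE/Sₓₓ) = √(6371.6/8457) = 0.867993.
t = 1.374 / 0.867993 = 1.5830.
df = n − 2 = 331.
Two-sided p ≈ 0.1144, which is ≥ 0.01, so fail to reject H₀.
The data do not give significant evidence of an association between saturated fat intake and cholesterol level.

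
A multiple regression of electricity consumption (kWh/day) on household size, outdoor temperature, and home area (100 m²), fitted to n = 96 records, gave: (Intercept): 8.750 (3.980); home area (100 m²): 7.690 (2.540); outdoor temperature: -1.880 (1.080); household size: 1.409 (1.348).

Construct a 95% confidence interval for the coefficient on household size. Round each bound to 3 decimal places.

Read off: b = 1.409, SE = 1.348 for household size.
df = n − k − 1 = 96 − 3 − 1 = 92.
t* = t_{0.025, 92} = 1.986086.
Margin = t* × SE = 1.986086 × 1.348 = 2.67724.
CI: 1.409 ± 2.67724 → (-1.268, 4.086).

(-1.268, 4.086)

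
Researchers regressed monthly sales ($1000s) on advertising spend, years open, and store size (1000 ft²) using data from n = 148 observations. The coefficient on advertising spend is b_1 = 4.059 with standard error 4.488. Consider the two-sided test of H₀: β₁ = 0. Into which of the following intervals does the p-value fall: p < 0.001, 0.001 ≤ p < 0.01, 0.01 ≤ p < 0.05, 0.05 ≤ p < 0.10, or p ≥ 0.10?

p ≥ 0.10

t = 4.059 / 4.488 = 0.904.
df = n − k − 1 = 148 − 3 − 1 = 144.
Two-sided p = 2·P(T_{144} > |t|) ≈ 0.3673.
So p ≥ 0.10.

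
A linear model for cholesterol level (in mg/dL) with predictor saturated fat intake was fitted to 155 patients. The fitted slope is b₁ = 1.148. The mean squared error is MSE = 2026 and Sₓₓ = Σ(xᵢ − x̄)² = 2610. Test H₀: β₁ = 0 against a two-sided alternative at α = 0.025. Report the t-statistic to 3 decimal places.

SE(b₁) = √(MSE/Sₓₓ) = √(2026/2610) = 0.881048.
t = 1.148 / 0.881048 = 1.303.
df = n − 2 = 153.
Two-sided p ≈ 0.1945, which is ≥ 0.025, so fail to reject H₀.
The data do not give significant evidence of an association between saturated fat intake and cholesterol level.

t = 1.303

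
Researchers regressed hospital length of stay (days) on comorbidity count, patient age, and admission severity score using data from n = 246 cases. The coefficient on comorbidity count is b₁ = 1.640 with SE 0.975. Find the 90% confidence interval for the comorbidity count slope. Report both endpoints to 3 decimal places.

df = n − k − 1 = 246 − 3 − 1 = 242.
t* = t_{0.05, 242} = 1.651175.
Margin = t* × SE = 1.651175 × 0.975 = 1.60990.
CI: 1.640 ± 1.60990 → (0.030, 3.250).
With 90% confidence, each one-unit increase in comorbidity count is associated with a change of between 0.030 and 3.250 days in hospital length of stay, holding the other predictors fixed.

(0.030, 3.250)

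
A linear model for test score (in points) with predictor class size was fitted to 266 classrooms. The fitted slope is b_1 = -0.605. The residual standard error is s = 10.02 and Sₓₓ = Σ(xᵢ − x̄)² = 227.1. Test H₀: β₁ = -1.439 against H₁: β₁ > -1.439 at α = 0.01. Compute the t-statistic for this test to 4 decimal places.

t = 1.2543

SE(b_1) = s/√Sₓₓ = 10.02/√227.1 = 0.664904.
t = (-0.605 − (-1.439)) / 0.664904 = 1.2543.
df = n − 2 = 264.
One-sided p ≈ 0.1054, which is ≥ 0.01, so fail to reject H₀.
The data do not give significant evidence that the true slope on class size exceeds -1.439 points per unit.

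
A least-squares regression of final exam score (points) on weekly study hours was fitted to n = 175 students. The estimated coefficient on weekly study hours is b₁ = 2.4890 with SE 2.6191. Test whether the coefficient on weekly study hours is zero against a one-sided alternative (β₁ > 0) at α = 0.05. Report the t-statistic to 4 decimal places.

H₀: β₁ = 0 vs H₁: β₁ > 0.
t = (b₁ − β₁⁰)/SE = 2.4890 / 2.6191 = 0.9503.
df = n − 2 = 175 − 2 = 173.
One-sided p ≈ 0.1716, which is ≥ 0.05, so fail to reject H₀.
The data do not give significant evidence that the true slope on weekly study hours is positive.

t = 0.9503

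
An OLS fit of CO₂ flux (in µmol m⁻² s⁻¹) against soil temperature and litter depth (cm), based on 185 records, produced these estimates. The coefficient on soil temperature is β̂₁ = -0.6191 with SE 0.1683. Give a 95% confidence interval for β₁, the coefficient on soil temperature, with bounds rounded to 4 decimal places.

df = n − k − 1 = 185 − 2 − 1 = 182.
t* = t_{0.025, 182} = 1.973084.
Margin = t* × SE = 1.973084 × 0.1683 = 0.332070.
CI: -0.6191 ± 0.332070 → (-0.9512, -0.2870).
With 95% confidence, each one-unit increase in soil temperature is associated with a change of between -0.9512 and -0.2870 µmol m⁻² s⁻¹ in CO₂ flux, holding the other predictors fixed.

(-0.9512, -0.2870)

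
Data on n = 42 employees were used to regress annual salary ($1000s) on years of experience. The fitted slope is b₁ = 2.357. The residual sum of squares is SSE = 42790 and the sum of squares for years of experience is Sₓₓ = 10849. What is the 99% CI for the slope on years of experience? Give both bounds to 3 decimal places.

MSE = SSE/(n − 2) = 42790/40 = 1069.75.
SE(b₁) = √(MSE/Sₓₓ) = √(1069.75/10849) = 0.314012.
df = n − 2 = 40.
t* = t_{0.005, 40} = 2.704459.
Margin = t* × SE = 2.704459 × 0.314012 = 0.84923.
CI: 2.357 ± 0.84923 → (1.508, 3.206).
With 99% confidence, each one-unit increase in years of experience is associated with a change of between 1.508 and 3.206 $1000s in annual salary.

(1.508, 3.206)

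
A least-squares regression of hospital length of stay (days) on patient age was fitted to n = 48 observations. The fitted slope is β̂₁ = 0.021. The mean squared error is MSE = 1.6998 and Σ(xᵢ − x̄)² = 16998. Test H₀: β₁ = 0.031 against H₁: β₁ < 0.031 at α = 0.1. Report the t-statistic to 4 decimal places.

t = -1.0000

SE(β̂₁) = √(MSE/Sₓₓ) = √(1.6998/16998) = 0.01.
t = (0.021 − 0.031) / 0.01 = -1.0000.
df = n − 2 = 46.
One-sided p ≈ 0.1613, which is ≥ 0.1, so fail to reject H₀.
The data do not give significant evidence that the true slope on patient age is below 0.031 days per unit.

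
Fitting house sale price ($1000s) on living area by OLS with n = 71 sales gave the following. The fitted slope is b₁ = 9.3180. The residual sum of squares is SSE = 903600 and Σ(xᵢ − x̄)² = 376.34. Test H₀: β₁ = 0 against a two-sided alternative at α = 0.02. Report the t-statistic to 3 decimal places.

t = 1.580

MSE = SSE/(n − 2) = 903600/69 = 13095.7.
SE(b₁) = √(MSE/Sₓₓ) = √(13095.7/376.34) = 5.89893.
t = 9.3180 / 5.89893 = 1.580.
df = n − 2 = 69.
Two-sided p ≈ 0.1188, which is ≥ 0.02, so fail to reject H₀.
The data do not give significant evidence of an association between living area and house sale price.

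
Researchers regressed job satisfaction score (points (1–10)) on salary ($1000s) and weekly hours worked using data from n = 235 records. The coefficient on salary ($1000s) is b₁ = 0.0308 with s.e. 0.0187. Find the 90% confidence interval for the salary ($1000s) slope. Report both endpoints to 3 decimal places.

(0.000, 0.062)

df = n − k − 1 = 235 − 2 − 1 = 232.
t* = t_{0.05, 232} = 1.651448.
Margin = t* × SE = 1.651448 × 0.0187 = 0.03088.
CI: 0.0308 ± 0.03088 → (0.000, 0.062).
With 90% confidence, each one-unit increase in salary ($1000s) is associated with a change of between 0.000 and 0.062 points (1–10) in job satisfaction score, holding the other predictors fixed.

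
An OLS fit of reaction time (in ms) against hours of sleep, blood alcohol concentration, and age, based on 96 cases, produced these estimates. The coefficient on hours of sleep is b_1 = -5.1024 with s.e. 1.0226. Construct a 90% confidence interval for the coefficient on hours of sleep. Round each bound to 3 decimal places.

(-6.802, -3.403)

df = n − k − 1 = 96 − 3 − 1 = 92.
t* = t_{0.05, 92} = 1.661585.
Margin = t* × SE = 1.661585 × 1.0226 = 1.69914.
CI: -5.1024 ± 1.69914 → (-6.802, -3.403).
With 90% confidence, each one-unit increase in hours of sleep is associated with a change of between -6.802 and -3.403 ms in reaction time, holding the other predictors fixed.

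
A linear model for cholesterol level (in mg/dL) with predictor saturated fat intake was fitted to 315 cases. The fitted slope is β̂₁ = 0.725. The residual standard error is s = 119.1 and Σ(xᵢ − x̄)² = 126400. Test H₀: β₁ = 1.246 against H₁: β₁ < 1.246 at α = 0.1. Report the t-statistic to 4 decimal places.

SE(β̂₁) = s/√Sₓₓ = 119.1/√126400 = 0.334995.
t = (0.725 − 1.246) / 0.334995 = -1.5552.
df = n − 2 = 313.
One-sided p ≈ 0.0604, which is < 0.1, so reject H₀.
There is evidence that the true slope on saturated fat intake is below 1.246 mg/dL per unit.

t = -1.5552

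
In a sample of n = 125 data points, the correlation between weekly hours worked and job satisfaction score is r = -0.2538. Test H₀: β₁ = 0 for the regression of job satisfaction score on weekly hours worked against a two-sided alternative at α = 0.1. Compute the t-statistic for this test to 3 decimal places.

t = -2.910

t = r·√(n − 2)/√(1 − r²) = -0.2538·√123/√0.935586 = -2.910.
df = n − 2 = 123.
Two-sided p ≈ 0.0043, which is < 0.1, so reject H₀.
There is evidence of a linear association between weekly hours worked and job satisfaction score.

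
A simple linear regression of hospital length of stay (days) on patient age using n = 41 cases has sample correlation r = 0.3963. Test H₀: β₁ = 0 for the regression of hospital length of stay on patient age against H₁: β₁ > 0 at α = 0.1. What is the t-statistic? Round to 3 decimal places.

t = 2.696

t = r·√(n − 2)/√(1 − r²) = 0.3963·√39/√0.842946 = 2.696.
df = n − 2 = 39.
One-sided p ≈ 0.0052, which is < 0.1, so reject H₀.
There is evidence of a linear association between patient age and hospital length of stay.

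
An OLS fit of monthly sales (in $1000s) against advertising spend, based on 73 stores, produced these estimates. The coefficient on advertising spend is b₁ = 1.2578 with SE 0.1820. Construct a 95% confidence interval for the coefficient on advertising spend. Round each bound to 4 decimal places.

df = n − 2 = 73 − 2 = 71.
t* = t_{0.025, 71} = 1.993943.
Margin = t* × SE = 1.993943 × 0.1820 = 0.362898.
CI: 1.2578 ± 0.362898 → (0.8949, 1.6207).
With 95% confidence, each one-unit increase in advertising spend is associated with a change of between 0.8949 and 1.6207 $1000s in monthly sales.

(0.8949, 1.6207)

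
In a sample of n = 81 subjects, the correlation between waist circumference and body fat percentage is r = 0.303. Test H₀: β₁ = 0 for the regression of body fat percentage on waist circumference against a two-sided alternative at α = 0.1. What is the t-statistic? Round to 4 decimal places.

t = r·√(n − 2)/√(1 − r²) = 0.303·√79/√0.908191 = 2.8260.
df = n − 2 = 79.
Two-sided p ≈ 0.0060, which is < 0.1, so reject H₀.
There is evidence of a linear association between waist circumference and body fat percentage.

t = 2.8260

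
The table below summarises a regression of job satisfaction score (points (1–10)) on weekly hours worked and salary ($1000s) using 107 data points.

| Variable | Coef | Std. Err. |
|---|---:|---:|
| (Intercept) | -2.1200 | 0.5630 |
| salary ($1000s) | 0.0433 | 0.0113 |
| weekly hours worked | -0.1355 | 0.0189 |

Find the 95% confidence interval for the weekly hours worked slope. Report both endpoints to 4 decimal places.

Read off: b = -0.1355, SE = 0.0189 for weekly hours worked.
df = n − k − 1 = 107 − 2 − 1 = 104.
t* = t_{0.025, 104} = 1.983038.
Margin = t* × SE = 1.983038 × 0.0189 = 0.037479.
CI: -0.1355 ± 0.037479 → (-0.1730, -0.0980).

(-0.1730, -0.0980)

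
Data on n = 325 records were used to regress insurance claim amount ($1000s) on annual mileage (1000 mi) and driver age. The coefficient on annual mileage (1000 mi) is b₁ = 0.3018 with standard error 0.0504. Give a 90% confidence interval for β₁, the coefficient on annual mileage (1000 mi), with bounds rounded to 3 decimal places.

(0.219, 0.385)

df = n − k − 1 = 325 − 2 − 1 = 322.
t* = t_{0.05, 322} = 1.6496.
Margin = t* × SE = 1.6496 × 0.0504 = 0.08314.
CI: 0.3018 ± 0.08314 → (0.219, 0.385).
With 90% confidence, each one-unit increase in annual mileage (1000 mi) is associated with a change of between 0.219 and 0.385 $1000s in insurance claim amount, holding the other predictors fixed.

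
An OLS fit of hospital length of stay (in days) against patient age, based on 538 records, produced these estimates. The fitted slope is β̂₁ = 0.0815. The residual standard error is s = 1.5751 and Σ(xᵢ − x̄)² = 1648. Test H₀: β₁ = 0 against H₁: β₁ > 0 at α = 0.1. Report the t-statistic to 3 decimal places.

SE(β̂₁) = s/√Sₓₓ = 1.5751/√1648 = 0.0387998.
t = 0.0815 / 0.0387998 = 2.101.
df = n − 2 = 536.
One-sided p ≈ 0.0181, which is < 0.1, so reject H₀.
There is evidence that the true slope on patient age is positive.

t = 2.101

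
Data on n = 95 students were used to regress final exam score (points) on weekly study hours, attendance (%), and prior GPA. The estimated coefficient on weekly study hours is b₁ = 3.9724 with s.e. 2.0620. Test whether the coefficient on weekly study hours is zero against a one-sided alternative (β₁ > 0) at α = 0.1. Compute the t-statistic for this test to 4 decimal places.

H₀: β₁ = 0 vs H₁: β₁ > 0.
t = (b₁ − β₁⁰)/SE = 3.9724 / 2.0620 = 1.9265.
df = n − k − 1 = 95 − 3 − 1 = 91.
One-sided p ≈ 0.0286, which is < 0.1, so reject H₀.
There is evidence that the true slope on weekly study hours is positive, holding the other predictors fixed.

t = 1.9265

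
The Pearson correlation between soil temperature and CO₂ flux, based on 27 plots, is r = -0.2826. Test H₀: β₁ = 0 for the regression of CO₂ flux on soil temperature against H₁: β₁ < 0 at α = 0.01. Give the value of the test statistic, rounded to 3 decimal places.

t = -1.473

t = r·√(n − 2)/√(1 − r²) = -0.2826·√25/√0.920137 = -1.473.
df = n − 2 = 25.
One-sided p ≈ 0.0766, which is ≥ 0.01, so fail to reject H₀.
The data do not give significant evidence of a linear association between soil temperature and CO₂ flux.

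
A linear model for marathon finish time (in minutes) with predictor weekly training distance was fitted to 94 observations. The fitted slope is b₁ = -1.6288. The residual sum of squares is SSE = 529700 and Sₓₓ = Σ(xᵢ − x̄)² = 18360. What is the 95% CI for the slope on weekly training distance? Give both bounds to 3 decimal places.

MSE = SSE/(n − 2) = 529700/92 = 5757.61.
SE(b₁) = √(MSE/Sₓₓ) = √(5757.61/18360) = 0.559996.
df = n − 2 = 92.
t* = t_{0.025, 92} = 1.986086.
Margin = t* × SE = 1.986086 × 0.559996 = 1.11220.
CI: -1.6288 ± 1.11220 → (-2.741, -0.517).
With 95% confidence, each one-unit increase in weekly training distance is associated with a change of between -2.741 and -0.517 minutes in marathon finish time.

(-2.741, -0.517)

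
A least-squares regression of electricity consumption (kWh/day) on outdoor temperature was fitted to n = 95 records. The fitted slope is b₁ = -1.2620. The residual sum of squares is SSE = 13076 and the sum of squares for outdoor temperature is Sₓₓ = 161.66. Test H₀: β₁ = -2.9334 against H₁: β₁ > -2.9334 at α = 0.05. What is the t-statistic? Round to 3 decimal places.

t = 1.792

MSE = SSE/(n − 2) = 13076/93 = 140.602.
SE(b₁) = √(MSE/Sₓₓ) = √(140.602/161.66) = 0.932598.
t = (-1.2620 − (-2.9334)) / 0.932598 = 1.792.
df = n − 2 = 93.
One-sided p ≈ 0.0382, which is < 0.05, so reject H₀.
There is evidence that the true slope on outdoor temperature exceeds -2.9334 kWh/day per unit.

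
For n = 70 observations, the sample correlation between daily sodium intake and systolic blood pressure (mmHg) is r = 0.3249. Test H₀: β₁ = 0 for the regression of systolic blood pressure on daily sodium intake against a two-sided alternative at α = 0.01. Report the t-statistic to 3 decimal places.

t = r·√(n − 2)/√(1 − r²) = 0.3249·√68/√0.89444 = 2.833.
df = n − 2 = 68.
Two-sided p ≈ 0.0061, which is < 0.01, so reject H₀.
There is evidence of a linear association between daily sodium intake and systolic blood pressure.

t = 2.833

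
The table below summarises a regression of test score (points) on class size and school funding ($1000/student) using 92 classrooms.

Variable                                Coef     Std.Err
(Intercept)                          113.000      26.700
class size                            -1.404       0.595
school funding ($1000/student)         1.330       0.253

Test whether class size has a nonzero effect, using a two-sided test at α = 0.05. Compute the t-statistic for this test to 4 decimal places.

t = -2.3597

Read off: b = -1.404, SE = 0.595 for class size.
H₀: β₁ = 0 vs H₁: β₁ ≠ 0.
t = -1.404 / 0.595 = -2.3597.
df = n − k − 1 = 92 − 2 − 1 = 89.
Two-sided p ≈ 0.0205, which is < 0.05, so reject H₀.
There is evidence that class size is associated with test score, holding the other predictors fixed.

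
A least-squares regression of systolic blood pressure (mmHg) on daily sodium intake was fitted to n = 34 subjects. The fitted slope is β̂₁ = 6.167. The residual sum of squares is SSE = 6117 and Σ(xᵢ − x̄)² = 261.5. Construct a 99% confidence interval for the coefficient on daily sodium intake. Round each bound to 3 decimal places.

(3.826, 8.508)

MSE = SSE/(n − 2) = 6117/32 = 191.156.
SE(β̂₁) = √(MSE/Sₓₓ) = √(191.156/261.5) = 0.854985.
df = n − 2 = 32.
t* = t_{0.005, 32} = 2.738481.
Margin = t* × SE = 2.738481 × 0.854985 = 2.34136.
CI: 6.167 ± 2.34136 → (3.826, 8.508).
With 99% confidence, each one-unit increase in daily sodium intake is associated with a change of between 3.826 and 8.508 mmHg in systolic blood pressure.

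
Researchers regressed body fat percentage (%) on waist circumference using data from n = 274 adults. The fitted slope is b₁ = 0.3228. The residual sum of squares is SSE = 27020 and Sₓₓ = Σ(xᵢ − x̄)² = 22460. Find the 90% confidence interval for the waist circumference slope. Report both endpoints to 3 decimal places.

(0.213, 0.433)

MSE = SSE/(n − 2) = 27020/272 = 99.3382.
SE(b₁) = √(MSE/Sₓₓ) = √(99.3382/22460) = 0.0665049.
df = n − 2 = 272.
t* = t_{0.05, 272} = 1.650475.
Margin = t* × SE = 1.650475 × 0.0665049 = 0.10976.
CI: 0.3228 ± 0.10976 → (0.213, 0.433).
With 90% confidence, each one-unit increase in waist circumference is associated with a change of between 0.213 and 0.433 % in body fat percentage.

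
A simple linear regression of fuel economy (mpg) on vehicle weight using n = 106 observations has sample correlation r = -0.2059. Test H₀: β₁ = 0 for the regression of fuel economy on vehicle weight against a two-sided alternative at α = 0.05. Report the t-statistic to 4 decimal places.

t = -2.1458

t = r·√(n − 2)/√(1 − r²) = -0.2059·√104/√0.957605 = -2.1458.
df = n − 2 = 104.
Two-sided p ≈ 0.0342, which is < 0.05, so reject H₀.
There is evidence of a linear association between vehicle weight and fuel economy.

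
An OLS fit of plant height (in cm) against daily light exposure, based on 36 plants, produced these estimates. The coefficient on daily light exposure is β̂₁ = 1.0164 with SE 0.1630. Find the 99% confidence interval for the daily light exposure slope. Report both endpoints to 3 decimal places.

df = n − 2 = 36 − 2 = 34.
t* = t_{0.005, 34} = 2.728394.
Margin = t* × SE = 2.728394 × 0.1630 = 0.44473.
CI: 1.0164 ± 0.44473 → (0.572, 1.461).
With 99% confidence, each one-unit increase in daily light exposure is associated with a change of between 0.572 and 1.461 cm in plant height.

(0.572, 1.461)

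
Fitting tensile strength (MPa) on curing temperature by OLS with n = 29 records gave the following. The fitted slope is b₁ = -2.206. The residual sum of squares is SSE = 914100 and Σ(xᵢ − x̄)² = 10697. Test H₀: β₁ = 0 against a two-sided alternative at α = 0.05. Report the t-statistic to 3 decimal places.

t = -1.240

MSE = SSE/(n − 2) = 914100/27 = 33855.6.
SE(b₁) = √(MSE/Sₓₓ) = √(33855.6/10697) = 1.77903.
t = -2.206 / 1.77903 = -1.240.
df = n − 2 = 27.
Two-sided p ≈ 0.2256, which is ≥ 0.05, so fail to reject H₀.
The data do not give significant evidence of an association between curing temperature and tensile strength.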